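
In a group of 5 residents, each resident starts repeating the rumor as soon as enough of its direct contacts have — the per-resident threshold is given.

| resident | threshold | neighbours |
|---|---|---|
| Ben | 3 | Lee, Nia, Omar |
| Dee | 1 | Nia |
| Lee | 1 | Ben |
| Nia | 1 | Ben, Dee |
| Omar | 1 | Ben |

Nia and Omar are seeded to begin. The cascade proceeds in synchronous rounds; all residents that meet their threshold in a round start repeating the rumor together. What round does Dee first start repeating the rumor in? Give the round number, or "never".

Round 1 — Nia, Omar start repeating the rumor (initial).
Round 2 — checking thresholds:
  Ben: 2 of 3 neighbours < 3, below threshold.
  Dee: 1 of 1 neighbours ≥ 1, starts repeating the rumor.
Round 3 — no new spreads; cascade stops.

2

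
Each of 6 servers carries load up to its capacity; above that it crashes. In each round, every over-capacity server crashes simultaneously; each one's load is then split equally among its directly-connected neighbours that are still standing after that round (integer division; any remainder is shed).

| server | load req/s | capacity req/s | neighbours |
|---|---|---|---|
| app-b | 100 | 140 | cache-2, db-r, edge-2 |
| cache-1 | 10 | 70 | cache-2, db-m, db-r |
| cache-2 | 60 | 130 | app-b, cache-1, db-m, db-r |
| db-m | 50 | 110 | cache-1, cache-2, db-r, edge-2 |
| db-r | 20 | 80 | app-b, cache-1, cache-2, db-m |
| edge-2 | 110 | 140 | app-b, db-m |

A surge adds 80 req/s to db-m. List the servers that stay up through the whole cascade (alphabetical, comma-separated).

Round 1 — db-m at 130 > 110. db-m crashes.
  db-m sheds 130 req/s to cache-1, cache-2, db-r, edge-2: 32 each (2 lost).
    cache-1: 10+32 = 42 ≤ 70
    cache-2: 60+32 = 92 ≤ 130
    db-r: 20+32 = 52 ≤ 80
    edge-2: 110+32 = 142 > 140
Round 2 — edge-2 crashes.
  edge-2 sheds 142 req/s to app-b: 142 each.
    app-b: 100+142 = 242 > 140
Round 3 — app-b crashes.
  app-b sheds 242 req/s to cache-2, db-r: 121 each.
    cache-2: 92+121 = 213 > 130
    db-r: 52+121 = 173 > 80
Round 4 — cache-2, db-r crash.
  cache-2 sheds 213 req/s to cache-1: 213 each.
    cache-1: 42+213 = 255 > 70
  db-r sheds 173 req/s to cache-1: 173 each.
    cache-1: 255+173 = 428 > 70
Round 5 — cache-1 crashes.
  cache-1 sheds 428 req/s: no online neighbours, lost.
No further crashes.

none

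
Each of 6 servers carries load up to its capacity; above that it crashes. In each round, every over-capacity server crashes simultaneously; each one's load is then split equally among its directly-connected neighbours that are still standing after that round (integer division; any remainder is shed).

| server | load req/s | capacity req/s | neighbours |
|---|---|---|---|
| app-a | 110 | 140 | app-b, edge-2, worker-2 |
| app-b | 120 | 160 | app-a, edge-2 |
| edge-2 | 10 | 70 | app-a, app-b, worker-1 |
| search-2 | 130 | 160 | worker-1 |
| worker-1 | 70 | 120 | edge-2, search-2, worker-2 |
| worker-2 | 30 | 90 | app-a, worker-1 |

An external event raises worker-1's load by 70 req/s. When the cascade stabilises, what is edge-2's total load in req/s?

56

Round 1 — worker-1 at 140 > 120. worker-1 crashes.
  worker-1 sheds 140 req/s to edge-2, search-2, worker-2: 46 each (2 lost).
    edge-2: 10+46 = 56 ≤ 70
    search-2: 130+46 = 176 > 160
    worker-2: 30+46 = 76 ≤ 90
Round 2 — search-2 crashes.
  search-2 sheds 176 req/s: no online neighbours, lost.
No further crashes.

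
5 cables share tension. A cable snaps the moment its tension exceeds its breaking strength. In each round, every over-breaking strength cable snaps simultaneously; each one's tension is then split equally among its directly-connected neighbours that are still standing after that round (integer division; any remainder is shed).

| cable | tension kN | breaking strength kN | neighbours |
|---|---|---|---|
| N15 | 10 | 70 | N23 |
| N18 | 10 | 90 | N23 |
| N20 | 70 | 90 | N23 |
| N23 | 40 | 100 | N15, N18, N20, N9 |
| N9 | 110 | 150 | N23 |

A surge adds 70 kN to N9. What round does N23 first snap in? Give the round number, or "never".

Round 1 — N9 at 180 > 150. N9 snaps.
  N9 sheds 180 kN to N23: 180 each.
    N23: 40+180 = 220 > 100
Round 2 — N23 snaps.
  N23 sheds 220 kN to N15, N18, N20: 73 each (1 lost).
    N15: 10+73 = 83 > 70
    N18: 10+73 = 83 ≤ 90
    N20: 70+73 = 143 > 90
Round 3 — N15, N20 snap.
  N15 sheds 83 kN: no online neighbours, lost.
  N20 sheds 143 kN: no online neighbours, lost.
No further breaks.

2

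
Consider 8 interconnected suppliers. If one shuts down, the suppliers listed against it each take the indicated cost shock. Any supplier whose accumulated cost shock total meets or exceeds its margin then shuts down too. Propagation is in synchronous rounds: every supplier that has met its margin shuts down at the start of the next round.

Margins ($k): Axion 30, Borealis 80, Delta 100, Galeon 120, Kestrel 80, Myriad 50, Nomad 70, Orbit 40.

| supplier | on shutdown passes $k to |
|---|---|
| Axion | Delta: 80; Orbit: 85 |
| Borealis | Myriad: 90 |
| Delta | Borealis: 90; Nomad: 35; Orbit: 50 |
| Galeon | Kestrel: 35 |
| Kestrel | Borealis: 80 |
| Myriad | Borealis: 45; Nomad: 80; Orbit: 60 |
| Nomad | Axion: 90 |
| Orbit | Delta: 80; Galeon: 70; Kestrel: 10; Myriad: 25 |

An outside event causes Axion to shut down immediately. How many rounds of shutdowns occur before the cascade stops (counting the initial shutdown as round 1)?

6

Round 1 — Axion shuts down (initial).
  Delta: +80 → 80 < 100
  Orbit: +85 → 85 ≥ 40
Round 2 — Orbit shuts down.
  Delta: +80 → 160 ≥ 100
  Galeon: +70 → 70 < 120
  Kestrel: +10 → 10 < 80
  Myriad: +25 → 25 < 50
Round 3 — Delta shuts down.
  Borealis: +90 → 90 ≥ 80
  Nomad: +35 → 35 < 70
Round 4 — Borealis shuts down.
  Myriad: +90 → 115 ≥ 50
Round 5 — Myriad shuts down.
  Nomad: +80 → 115 ≥ 70
Round 6 — Nomad shuts down.
No further shutdowns.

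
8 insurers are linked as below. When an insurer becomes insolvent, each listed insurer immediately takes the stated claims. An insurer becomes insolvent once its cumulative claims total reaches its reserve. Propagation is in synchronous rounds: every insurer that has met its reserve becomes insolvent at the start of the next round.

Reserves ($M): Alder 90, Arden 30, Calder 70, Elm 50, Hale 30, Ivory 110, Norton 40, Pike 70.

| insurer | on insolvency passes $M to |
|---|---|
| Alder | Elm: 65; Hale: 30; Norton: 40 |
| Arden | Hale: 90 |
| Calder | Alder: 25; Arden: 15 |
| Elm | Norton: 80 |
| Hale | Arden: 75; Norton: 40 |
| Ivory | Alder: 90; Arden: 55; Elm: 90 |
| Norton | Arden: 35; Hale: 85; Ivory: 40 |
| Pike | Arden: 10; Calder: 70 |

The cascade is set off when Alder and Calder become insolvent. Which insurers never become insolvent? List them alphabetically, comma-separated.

Ivory, Pike

Round 1 — Alder, Calder become insolvent (initial).
  Arden: +15 → 15 < 30
  Elm: +65 → 65 ≥ 50
  Hale: +30 → 30 ≥ 30
  Norton: +40 → 40 ≥ 40
Round 2 — Elm, Hale, Norton become insolvent.
  Arden: +75+35 → 125 ≥ 30
  Ivory: +40 → 40 < 110
Round 3 — Arden becomes insolvent.
No further insolvencies.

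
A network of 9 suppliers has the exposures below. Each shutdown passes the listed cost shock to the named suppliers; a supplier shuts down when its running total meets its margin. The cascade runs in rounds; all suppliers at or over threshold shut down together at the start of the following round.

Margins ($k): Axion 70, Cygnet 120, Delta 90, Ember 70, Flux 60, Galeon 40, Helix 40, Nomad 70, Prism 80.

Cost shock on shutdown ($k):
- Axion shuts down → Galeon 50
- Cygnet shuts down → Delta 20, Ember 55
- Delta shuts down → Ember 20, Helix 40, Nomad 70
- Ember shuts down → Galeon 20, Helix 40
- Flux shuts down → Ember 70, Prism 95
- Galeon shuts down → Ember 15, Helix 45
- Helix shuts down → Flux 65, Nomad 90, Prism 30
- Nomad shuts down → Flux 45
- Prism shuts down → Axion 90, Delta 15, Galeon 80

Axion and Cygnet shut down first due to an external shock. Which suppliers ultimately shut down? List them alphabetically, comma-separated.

Axion, Cygnet, Ember, Flux, Galeon, Helix, Nomad, Prism

Round 1 — Axion, Cygnet shut down (initial).
  Delta: +20 → 20 < 90
  Ember: +55 → 55 < 70
  Galeon: +50 → 50 ≥ 40
Round 2 — Galeon shuts down.
  Ember: +15 → 70 ≥ 70
  Helix: +45 → 45 ≥ 40
Round 3 — Ember, Helix shut down.
  Flux: +65 → 65 ≥ 60
  Nomad: +90 → 90 ≥ 70
  Prism: +30 → 30 < 80
Round 4 — Flux, Nomad shut down.
  Prism: +95 → 125 ≥ 80
Round 5 — Prism shuts down.
  Delta: +15 → 35 < 90
No further shutdowns.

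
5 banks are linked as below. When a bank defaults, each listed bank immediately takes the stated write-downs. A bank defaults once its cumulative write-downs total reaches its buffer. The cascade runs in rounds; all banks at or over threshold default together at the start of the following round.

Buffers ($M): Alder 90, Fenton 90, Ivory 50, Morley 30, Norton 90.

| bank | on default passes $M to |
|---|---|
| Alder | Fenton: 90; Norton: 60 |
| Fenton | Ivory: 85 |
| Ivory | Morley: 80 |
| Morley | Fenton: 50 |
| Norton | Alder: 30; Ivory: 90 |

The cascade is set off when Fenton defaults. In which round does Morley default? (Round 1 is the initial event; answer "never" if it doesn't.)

3

Round 1 — Fenton defaults (initial).
  Ivory: +85 → 85 ≥ 50
Round 2 — Ivory defaults.
  Morley: +80 → 80 ≥ 30
Round 3 — Morley defaults.
No further defaults.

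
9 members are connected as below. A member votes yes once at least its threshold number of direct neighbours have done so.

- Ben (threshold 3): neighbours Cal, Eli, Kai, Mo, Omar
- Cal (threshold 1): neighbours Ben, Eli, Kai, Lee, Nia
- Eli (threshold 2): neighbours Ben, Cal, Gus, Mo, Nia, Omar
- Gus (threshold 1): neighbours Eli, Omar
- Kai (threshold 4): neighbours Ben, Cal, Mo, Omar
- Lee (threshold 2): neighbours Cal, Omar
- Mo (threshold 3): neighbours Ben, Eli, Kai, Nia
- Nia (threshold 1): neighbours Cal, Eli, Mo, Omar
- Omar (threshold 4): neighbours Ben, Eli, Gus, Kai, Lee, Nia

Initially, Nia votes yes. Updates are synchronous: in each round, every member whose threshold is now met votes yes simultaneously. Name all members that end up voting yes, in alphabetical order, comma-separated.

Round 1 — Nia votes yes (initial).
Round 2 — checking thresholds:
  Cal: 1 of 5 neighbours ≥ 1, votes yes.
  Eli: 1 of 6 neighbours < 2, holds.
  Mo: 1 of 4 neighbours < 3, holds.
  Omar: 1 of 6 neighbours < 4, holds.
Round 3 — checking thresholds:
  Ben: 1 of 5 neighbours < 3, holds.
  Eli: 2 of 6 neighbours ≥ 2, votes yes.
  Kai: 1 of 4 neighbours < 4, holds.
  Lee: 1 of 2 neighbours < 2, holds.
  Mo: 1 of 4 neighbours < 3, holds.
  Omar: 1 of 6 neighbours < 4, holds.
Round 4 — checking thresholds:
  Ben: 2 of 5 neighbours < 3, holds.
  Gus: 1 of 2 neighbours ≥ 1, votes yes.
  Kai: 1 of 4 neighbours < 4, holds.
  Lee: 1 of 2 neighbours < 2, holds.
  Mo: 2 of 4 neighbours < 3, holds.
  Omar: 2 of 6 neighbours < 4, holds.
Round 5 — no new yes votes; cascade stops.

Cal, Eli, Gus, Nia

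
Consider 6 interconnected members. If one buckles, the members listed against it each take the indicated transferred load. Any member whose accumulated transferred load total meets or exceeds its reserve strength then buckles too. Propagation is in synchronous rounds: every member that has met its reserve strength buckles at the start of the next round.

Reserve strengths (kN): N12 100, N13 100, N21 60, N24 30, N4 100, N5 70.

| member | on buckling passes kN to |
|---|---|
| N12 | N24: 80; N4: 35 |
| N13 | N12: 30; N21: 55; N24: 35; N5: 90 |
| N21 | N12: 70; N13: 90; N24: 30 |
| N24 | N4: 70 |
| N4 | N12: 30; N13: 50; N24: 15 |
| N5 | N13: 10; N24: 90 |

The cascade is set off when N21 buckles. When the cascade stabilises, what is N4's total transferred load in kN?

Round 1 — N21 buckles (initial).
  N12: +70 → 70 < 100
  N13: +90 → 90 < 100
  N24: +30 → 30 ≥ 30
Round 2 — N24 buckles.
  N4: +70 → 70 < 100
No further bucklings.

70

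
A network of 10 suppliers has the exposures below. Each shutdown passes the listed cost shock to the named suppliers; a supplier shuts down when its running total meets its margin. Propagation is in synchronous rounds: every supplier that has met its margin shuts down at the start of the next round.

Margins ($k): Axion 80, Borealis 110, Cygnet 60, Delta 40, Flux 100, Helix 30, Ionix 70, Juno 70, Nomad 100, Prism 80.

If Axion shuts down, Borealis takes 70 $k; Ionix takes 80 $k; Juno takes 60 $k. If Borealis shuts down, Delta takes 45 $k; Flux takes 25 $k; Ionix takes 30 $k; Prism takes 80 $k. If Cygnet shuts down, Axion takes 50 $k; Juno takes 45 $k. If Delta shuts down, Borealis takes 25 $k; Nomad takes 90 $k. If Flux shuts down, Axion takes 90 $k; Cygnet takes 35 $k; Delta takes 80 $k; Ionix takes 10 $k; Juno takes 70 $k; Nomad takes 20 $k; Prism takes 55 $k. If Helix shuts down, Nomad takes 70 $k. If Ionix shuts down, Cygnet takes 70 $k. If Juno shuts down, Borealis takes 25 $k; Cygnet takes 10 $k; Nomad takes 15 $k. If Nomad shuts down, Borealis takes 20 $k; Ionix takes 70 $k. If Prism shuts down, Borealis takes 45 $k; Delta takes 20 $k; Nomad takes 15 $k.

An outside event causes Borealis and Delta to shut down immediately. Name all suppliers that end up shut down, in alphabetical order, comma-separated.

Borealis, Cygnet, Delta, Ionix, Nomad, Prism

Round 1 — Borealis, Delta shut down (initial).
  Flux: +25 → 25 < 100
  Ionix: +30 → 30 < 70
  Nomad: +90 → 90 < 100
  Prism: +80 → 80 ≥ 80
Round 2 — Prism shuts down.
  Nomad: +15 → 105 ≥ 100
Round 3 — Nomad shuts down.
  Ionix: +70 → 100 ≥ 70
Round 4 — Ionix shuts down.
  Cygnet: +70 → 70 ≥ 60
Round 5 — Cygnet shuts down.
  Axion: +50 → 50 < 80
  Juno: +45 → 45 < 70
No further shutdowns.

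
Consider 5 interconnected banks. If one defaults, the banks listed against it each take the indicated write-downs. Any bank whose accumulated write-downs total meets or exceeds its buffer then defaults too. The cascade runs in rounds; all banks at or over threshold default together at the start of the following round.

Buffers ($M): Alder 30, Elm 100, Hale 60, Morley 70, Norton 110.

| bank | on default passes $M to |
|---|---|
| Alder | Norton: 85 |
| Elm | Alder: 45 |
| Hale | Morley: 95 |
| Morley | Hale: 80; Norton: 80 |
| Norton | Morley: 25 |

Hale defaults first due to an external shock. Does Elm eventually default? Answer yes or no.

Round 1 — Hale defaults (initial).
  Morley: +95 → 95 ≥ 70
Round 2 — Morley defaults.
  Norton: +80 → 80 < 110
No further defaults.

no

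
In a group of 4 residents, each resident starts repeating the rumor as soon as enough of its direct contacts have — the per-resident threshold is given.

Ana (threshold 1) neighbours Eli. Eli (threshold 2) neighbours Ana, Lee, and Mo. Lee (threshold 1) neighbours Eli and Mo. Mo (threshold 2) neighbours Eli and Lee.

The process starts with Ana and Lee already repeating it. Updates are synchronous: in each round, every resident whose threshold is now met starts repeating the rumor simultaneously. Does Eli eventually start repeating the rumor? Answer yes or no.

Round 1 — Ana, Lee start repeating the rumor (initial).
Round 2 — checking thresholds:
  Eli: 2 of 3 neighbours ≥ 2, starts repeating the rumor.
  Mo: 1 of 2 neighbours < 2, below threshold.
Round 3 — checking thresholds:
  Mo: 2 of 2 neighbours ≥ 2, starts repeating the rumor.
Round 4 — no new spreads; cascade stops.

yes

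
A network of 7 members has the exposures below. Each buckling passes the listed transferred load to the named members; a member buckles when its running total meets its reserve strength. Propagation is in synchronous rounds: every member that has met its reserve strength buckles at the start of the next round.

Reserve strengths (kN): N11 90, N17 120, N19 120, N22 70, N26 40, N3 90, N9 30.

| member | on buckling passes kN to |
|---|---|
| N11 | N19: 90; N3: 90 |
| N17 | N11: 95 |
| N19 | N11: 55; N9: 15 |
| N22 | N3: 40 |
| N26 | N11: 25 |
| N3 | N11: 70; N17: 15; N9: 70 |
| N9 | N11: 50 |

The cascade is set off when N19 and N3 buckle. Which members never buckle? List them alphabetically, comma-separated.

Round 1 — N19, N3 buckle (initial).
  N11: +55+70 → 125 ≥ 90
  N17: +15 → 15 < 120
  N9: +15+70 → 85 ≥ 30
Round 2 — N11, N9 buckle.
No further bucklings.

N17, N22, N26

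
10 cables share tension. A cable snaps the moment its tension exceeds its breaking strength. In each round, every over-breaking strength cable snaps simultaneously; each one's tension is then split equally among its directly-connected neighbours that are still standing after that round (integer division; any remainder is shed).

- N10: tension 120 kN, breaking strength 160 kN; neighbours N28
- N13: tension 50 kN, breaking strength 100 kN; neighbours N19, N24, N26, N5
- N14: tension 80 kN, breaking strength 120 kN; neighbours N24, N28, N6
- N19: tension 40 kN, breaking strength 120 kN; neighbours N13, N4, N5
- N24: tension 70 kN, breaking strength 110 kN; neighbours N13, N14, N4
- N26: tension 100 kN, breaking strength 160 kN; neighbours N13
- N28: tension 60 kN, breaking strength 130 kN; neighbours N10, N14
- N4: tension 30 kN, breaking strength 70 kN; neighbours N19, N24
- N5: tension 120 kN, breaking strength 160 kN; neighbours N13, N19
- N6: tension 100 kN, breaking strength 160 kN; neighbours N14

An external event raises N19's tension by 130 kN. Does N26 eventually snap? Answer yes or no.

Round 1 — N19 at 170 > 120. N19 snaps.
  N19 sheds 170 kN to N13, N4, N5: 56 each (2 lost).
    N13: 50+56 = 106 > 100
    N4: 30+56 = 86 > 70
    N5: 120+56 = 176 > 160
Round 2 — N13, N4, N5 snap.
  N13 sheds 106 kN to N24, N26: 53 each.
    N24: 70+53 = 123 > 110
    N26: 100+53 = 153 ≤ 160
  N4 sheds 86 kN to N24: 86 each.
    N24: 123+86 = 209 > 110
  N5 sheds 176 kN: no online neighbours, lost.
Round 3 — N24 snaps.
  N24 sheds 209 kN to N14: 209 each.
    N14: 80+209 = 289 > 120
Round 4 — N14 snaps.
  N14 sheds 289 kN to N28, N6: 144 each (1 lost).
    N28: 60+144 = 204 > 130
    N6: 100+144 = 244 > 160
Round 5 — N28, N6 snap.
  N28 sheds 204 kN to N10: 204 each.
    N10: 120+204 = 324 > 160
  N6 sheds 244 kN: no online neighbours, lost.
Round 6 — N10 snaps.
  N10 sheds 324 kN: no online neighbours, lost.
No further breaks.

no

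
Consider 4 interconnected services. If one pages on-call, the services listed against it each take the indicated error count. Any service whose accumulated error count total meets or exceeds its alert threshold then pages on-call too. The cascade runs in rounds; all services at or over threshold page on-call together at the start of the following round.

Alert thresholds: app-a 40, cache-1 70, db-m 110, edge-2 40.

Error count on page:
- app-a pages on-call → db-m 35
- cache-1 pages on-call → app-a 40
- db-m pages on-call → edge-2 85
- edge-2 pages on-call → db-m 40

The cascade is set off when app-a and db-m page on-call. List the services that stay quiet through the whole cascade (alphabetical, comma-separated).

Round 1 — app-a, db-m page on-call (initial).
  edge-2: +85 → 85 ≥ 40
Round 2 — edge-2 pages on-call.
No further pages.

cache-1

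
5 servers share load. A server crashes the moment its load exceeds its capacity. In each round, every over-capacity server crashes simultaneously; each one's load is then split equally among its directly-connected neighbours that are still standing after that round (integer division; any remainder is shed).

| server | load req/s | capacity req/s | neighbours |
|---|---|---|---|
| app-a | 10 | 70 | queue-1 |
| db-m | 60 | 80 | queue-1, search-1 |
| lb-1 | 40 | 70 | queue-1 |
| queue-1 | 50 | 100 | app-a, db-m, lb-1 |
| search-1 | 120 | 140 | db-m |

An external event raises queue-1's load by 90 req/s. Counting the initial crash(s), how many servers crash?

4

Round 1 — queue-1 at 140 > 100. queue-1 crashes.
  queue-1 sheds 140 req/s to app-a, db-m, lb-1: 46 each (2 lost).
    app-a: 10+46 = 56 ≤ 70
    db-m: 60+46 = 106 > 80
    lb-1: 40+46 = 86 > 70
Round 2 — db-m, lb-1 crash.
  db-m sheds 106 req/s to search-1: 106 each.
    search-1: 120+106 = 226 > 140
  lb-1 sheds 86 req/s: no online neighbours, lost.
Round 3 — search-1 crashes.
  search-1 sheds 226 req/s: no online neighbours, lost.
No further crashes.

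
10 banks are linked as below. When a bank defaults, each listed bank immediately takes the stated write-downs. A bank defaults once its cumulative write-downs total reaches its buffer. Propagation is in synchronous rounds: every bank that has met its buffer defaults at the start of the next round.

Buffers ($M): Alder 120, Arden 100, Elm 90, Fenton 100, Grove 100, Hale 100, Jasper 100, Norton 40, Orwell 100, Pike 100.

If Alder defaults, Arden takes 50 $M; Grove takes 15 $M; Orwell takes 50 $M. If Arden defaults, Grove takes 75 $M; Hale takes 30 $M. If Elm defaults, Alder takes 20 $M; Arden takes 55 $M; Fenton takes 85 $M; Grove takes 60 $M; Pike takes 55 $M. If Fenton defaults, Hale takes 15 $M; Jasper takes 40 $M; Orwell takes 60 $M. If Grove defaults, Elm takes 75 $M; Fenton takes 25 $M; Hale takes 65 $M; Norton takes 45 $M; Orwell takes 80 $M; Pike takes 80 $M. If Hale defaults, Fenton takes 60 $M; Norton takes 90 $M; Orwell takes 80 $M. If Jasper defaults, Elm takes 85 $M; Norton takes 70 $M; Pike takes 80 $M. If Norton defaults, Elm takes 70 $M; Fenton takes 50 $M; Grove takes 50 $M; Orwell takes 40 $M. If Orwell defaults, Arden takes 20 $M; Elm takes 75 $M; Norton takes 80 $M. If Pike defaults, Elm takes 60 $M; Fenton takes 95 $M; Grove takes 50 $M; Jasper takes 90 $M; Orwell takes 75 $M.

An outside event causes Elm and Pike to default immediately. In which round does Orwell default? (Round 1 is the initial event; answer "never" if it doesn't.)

Round 1 — Elm, Pike default (initial).
  Alder: +20 → 20 < 120
  Arden: +55 → 55 < 100
  Fenton: +85+95 → 180 ≥ 100
  Grove: +60+50 → 110 ≥ 100
  Jasper: +90 → 90 < 100
  Orwell: +75 → 75 < 100
Round 2 — Fenton, Grove default.
  Hale: +15+65 → 80 < 100
  Jasper: +40 → 130 ≥ 100
  Norton: +45 → 45 ≥ 40
  Orwell: +60+80 → 215 ≥ 100
Round 3 — Jasper, Norton, Orwell default.
  Arden: +20 → 75 < 100
No further defaults.

3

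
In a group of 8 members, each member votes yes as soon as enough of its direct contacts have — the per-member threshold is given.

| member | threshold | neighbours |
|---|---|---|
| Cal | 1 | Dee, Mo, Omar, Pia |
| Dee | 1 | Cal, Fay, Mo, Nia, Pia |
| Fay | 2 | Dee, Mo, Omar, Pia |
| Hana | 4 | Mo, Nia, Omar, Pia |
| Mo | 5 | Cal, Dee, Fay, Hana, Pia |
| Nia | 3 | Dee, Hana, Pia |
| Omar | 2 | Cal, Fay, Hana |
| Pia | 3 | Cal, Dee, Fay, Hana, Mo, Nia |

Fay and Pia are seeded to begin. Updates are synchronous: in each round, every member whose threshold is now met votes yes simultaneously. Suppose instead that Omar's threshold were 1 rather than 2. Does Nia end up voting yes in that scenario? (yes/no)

no

With Omar's threshold at 1:
Round 1 — Fay, Pia vote yes (initial).
Round 2 — checking thresholds:
  Cal: 1 of 4 neighbours ≥ 1, votes yes.
  Dee: 2 of 5 neighbours ≥ 1, votes yes.
  Hana: 1 of 4 neighbours < 4, below threshold.
  Mo: 2 of 5 neighbours < 5, below threshold.
  Nia: 1 of 3 neighbours < 3, below threshold.
  Omar: 1 of 3 neighbours ≥ 1, votes yes.
Round 3 — no new yes votes; cascade stops.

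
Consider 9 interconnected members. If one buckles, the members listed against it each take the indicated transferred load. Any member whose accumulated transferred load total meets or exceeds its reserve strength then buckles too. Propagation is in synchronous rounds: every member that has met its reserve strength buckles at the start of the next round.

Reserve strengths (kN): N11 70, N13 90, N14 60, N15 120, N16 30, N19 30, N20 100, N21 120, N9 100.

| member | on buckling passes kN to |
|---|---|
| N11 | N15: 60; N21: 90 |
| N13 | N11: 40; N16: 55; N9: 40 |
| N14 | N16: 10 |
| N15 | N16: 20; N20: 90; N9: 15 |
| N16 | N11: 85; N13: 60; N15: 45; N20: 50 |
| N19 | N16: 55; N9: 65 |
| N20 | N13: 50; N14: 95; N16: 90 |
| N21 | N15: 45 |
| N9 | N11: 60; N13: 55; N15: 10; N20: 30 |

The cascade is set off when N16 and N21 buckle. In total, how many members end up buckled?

7

Round 1 — N16, N21 buckle (initial).
  N11: +85 → 85 ≥ 70
  N13: +60 → 60 < 90
  N15: +45+45 → 90 < 120
  N20: +50 → 50 < 100
Round 2 — N11 buckles.
  N15: +60 → 150 ≥ 120
Round 3 — N15 buckles.
  N20: +90 → 140 ≥ 100
  N9: +15 → 15 < 100
Round 4 — N20 buckles.
  N13: +50 → 110 ≥ 90
  N14: +95 → 95 ≥ 60
Round 5 — N13, N14 buckle.
  N9: +40 → 55 < 100
No further bucklings.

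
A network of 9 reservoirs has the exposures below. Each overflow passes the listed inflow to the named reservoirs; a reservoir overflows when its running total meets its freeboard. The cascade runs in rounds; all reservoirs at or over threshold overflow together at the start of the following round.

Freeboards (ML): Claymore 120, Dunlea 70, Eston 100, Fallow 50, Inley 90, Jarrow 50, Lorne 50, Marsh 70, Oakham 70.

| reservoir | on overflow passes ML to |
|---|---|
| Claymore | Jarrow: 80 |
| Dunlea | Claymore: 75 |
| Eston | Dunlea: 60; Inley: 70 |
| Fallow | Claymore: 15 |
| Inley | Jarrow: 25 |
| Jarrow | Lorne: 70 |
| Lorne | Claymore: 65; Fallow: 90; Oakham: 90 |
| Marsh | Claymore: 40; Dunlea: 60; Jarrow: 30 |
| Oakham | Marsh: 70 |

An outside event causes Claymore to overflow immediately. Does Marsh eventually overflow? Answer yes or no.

Round 1 — Claymore overflows (initial).
  Jarrow: +80 → 80 ≥ 50
Round 2 — Jarrow overflows.
  Lorne: +70 → 70 ≥ 50
Round 3 — Lorne overflows.
  Fallow: +90 → 90 ≥ 50
  Oakham: +90 → 90 ≥ 70
Round 4 — Fallow, Oakham overflow.
  Marsh: +70 → 70 ≥ 70
Round 5 — Marsh overflows.
  Dunlea: +60 → 60 < 70
No further overflows.

yes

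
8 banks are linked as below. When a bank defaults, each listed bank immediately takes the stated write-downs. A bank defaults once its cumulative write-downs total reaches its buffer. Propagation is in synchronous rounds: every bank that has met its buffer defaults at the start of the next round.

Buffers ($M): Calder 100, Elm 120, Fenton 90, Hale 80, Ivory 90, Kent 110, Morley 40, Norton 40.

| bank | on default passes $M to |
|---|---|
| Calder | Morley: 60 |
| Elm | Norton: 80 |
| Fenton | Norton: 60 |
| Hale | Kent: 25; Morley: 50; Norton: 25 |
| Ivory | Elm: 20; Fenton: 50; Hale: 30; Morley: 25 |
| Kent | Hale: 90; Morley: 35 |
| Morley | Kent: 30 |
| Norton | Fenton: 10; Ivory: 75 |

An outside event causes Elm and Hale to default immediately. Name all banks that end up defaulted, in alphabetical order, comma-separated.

Elm, Hale, Morley, Norton

Round 1 — Elm, Hale default (initial).
  Kent: +25 → 25 < 110
  Morley: +50 → 50 ≥ 40
  Norton: +80+25 → 105 ≥ 40
Round 2 — Morley, Norton default.
  Fenton: +10 → 10 < 90
  Ivory: +75 → 75 < 90
  Kent: +30 → 55 < 110
No further defaults.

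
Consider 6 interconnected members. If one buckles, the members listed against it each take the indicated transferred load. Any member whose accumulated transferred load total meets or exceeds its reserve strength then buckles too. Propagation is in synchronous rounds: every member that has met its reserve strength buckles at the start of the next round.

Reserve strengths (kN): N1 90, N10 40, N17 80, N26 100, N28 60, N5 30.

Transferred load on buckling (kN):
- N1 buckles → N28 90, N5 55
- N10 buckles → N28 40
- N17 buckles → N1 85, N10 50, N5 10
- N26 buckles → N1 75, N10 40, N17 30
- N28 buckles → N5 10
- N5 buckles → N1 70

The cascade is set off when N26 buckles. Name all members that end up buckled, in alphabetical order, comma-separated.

Round 1 — N26 buckles (initial).
  N1: +75 → 75 < 90
  N10: +40 → 40 ≥ 40
  N17: +30 → 30 < 80
Round 2 — N10 buckles.
  N28: +40 → 40 < 60
No further bucklings.

N10, N26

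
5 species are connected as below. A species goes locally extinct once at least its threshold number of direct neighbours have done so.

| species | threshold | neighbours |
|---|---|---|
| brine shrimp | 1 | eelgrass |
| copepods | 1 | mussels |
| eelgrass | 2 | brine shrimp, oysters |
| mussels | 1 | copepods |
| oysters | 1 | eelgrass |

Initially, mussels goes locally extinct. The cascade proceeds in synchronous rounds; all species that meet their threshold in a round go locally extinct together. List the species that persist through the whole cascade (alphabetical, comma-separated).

Round 1 — mussels goes locally extinct (initial).
Round 2 — checking thresholds:
  copepods: 1 of 1 neighbours ≥ 1, goes locally extinct.
Round 3 — no new extinctions; cascade stops.

brine shrimp, eelgrass, oysters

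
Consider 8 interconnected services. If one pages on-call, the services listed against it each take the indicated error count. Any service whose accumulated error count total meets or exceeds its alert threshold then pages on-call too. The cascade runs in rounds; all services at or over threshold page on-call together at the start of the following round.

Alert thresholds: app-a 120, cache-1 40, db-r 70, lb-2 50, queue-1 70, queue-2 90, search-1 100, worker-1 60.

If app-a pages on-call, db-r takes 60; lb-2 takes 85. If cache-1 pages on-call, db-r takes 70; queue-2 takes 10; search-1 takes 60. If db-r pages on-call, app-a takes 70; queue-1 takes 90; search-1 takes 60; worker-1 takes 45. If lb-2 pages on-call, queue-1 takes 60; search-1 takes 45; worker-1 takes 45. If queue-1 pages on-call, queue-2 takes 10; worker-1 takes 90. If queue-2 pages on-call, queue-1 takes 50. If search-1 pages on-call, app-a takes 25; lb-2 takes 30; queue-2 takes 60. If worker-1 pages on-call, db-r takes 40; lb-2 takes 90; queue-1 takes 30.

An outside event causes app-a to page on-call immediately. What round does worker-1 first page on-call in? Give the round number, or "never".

Round 1 — app-a pages on-call (initial).
  db-r: +60 → 60 < 70
  lb-2: +85 → 85 ≥ 50
Round 2 — lb-2 pages on-call.
  queue-1: +60 → 60 < 70
  search-1: +45 → 45 < 100
  worker-1: +45 → 45 < 60
No further pages.

never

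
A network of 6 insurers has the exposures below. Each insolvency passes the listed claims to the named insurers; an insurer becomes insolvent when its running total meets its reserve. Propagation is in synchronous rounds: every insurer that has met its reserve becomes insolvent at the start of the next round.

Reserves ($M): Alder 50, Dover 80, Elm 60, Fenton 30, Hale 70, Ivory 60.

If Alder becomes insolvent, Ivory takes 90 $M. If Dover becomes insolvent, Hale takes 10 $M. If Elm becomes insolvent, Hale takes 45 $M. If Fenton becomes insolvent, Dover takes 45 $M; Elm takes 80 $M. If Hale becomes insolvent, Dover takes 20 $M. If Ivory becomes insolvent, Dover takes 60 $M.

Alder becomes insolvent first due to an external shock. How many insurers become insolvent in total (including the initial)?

Round 1 — Alder becomes insolvent (initial).
  Ivory: +90 → 90 ≥ 60
Round 2 — Ivory becomes insolvent.
  Dover: +60 → 60 < 80
No further insolvencies.

2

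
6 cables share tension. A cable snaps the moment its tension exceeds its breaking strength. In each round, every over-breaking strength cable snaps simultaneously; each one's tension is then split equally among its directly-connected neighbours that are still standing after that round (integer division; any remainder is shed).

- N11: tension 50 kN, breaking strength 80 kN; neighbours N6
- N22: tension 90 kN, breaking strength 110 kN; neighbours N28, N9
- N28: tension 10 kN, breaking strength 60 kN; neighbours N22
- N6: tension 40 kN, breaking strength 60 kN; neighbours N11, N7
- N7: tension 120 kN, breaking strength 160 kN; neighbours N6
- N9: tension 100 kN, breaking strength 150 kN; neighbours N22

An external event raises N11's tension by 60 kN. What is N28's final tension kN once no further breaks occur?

10

Round 1 — N11 at 110 > 80. N11 snaps.
  N11 sheds 110 kN to N6: 110 each.
    N6: 40+110 = 150 > 60
Round 2 — N6 snaps.
  N6 sheds 150 kN to N7: 150 each.
    N7: 120+150 = 270 > 160
Round 3 — N7 snaps.
  N7 sheds 270 kN: no online neighbours, lost.
No further breaks.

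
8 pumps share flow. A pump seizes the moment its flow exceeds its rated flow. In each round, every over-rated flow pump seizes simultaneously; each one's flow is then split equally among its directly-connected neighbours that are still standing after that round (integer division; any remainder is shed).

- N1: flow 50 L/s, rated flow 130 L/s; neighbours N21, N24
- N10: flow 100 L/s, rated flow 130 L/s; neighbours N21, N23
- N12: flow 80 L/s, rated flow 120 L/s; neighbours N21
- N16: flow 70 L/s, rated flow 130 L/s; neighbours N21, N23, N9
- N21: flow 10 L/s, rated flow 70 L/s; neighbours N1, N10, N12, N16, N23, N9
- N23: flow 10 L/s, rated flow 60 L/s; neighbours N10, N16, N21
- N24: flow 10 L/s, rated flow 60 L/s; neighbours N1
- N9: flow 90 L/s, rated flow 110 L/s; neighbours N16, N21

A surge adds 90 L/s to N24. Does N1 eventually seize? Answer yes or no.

Round 1 — N24 at 100 > 60. N24 seizes.
  N24 sheds 100 L/s to N1: 100 each.
    N1: 50+100 = 150 > 130
Round 2 — N1 seizes.
  N1 sheds 150 L/s to N21: 150 each.
    N21: 10+150 = 160 > 70
Round 3 — N21 seizes.
  N21 sheds 160 L/s to N10, N12, N16, N23, N9: 32 each.
    N10: 100+32 = 132 > 130
    N12: 80+32 = 112 ≤ 120
    N16: 70+32 = 102 ≤ 130
    N23: 10+32 = 42 ≤ 60
    N9: 90+32 = 122 > 110
Round 4 — N10, N9 seize.
  N10 sheds 132 L/s to N23: 132 each.
    N23: 42+132 = 174 > 60
  N9 sheds 122 L/s to N16: 122 each.
    N16: 102+122 = 224 > 130
Round 5 — N16, N23 seize.
  N16 sheds 224 L/s: no online neighbours, lost.
  N23 sheds 174 L/s: no online neighbours, lost.
No further seizures.

yes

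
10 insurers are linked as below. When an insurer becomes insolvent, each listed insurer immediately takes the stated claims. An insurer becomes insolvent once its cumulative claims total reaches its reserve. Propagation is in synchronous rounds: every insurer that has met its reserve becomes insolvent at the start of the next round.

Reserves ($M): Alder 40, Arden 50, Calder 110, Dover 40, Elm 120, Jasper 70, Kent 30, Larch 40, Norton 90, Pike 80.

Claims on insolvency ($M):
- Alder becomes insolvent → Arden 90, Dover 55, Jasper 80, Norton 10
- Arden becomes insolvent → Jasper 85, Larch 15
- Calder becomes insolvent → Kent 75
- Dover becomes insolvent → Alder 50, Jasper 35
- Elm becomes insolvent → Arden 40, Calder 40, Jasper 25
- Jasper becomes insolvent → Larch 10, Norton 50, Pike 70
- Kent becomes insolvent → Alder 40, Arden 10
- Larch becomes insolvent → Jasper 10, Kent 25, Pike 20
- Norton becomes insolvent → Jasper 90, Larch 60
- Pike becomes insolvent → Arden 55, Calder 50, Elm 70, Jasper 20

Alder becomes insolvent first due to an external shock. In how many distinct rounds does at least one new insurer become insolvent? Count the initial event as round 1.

Round 1 — Alder becomes insolvent (initial).
  Arden: +90 → 90 ≥ 50
  Dover: +55 → 55 ≥ 40
  Jasper: +80 → 80 ≥ 70
  Norton: +10 → 10 < 90
Round 2 — Arden, Dover, Jasper become insolvent.
  Larch: +15+10 → 25 < 40
  Norton: +50 → 60 < 90
  Pike: +70 → 70 < 80
No further insolvencies.

2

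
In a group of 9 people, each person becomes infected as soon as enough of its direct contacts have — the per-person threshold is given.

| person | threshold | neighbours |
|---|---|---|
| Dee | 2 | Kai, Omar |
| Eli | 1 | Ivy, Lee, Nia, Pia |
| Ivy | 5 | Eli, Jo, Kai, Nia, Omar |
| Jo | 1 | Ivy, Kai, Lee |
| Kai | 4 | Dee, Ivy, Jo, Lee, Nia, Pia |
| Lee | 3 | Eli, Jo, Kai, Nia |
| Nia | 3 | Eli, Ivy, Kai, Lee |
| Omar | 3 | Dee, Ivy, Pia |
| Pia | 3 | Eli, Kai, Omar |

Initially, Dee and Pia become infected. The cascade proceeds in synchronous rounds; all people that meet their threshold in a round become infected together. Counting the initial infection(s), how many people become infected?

Round 1 — Dee, Pia become infected (initial).
Round 2 — checking thresholds:
  Eli: 1 of 4 neighbours ≥ 1, becomes infected.
  Kai: 2 of 6 neighbours < 4, below threshold.
  Omar: 2 of 3 neighbours < 3, below threshold.
Round 3 — no new infections; cascade stops.

3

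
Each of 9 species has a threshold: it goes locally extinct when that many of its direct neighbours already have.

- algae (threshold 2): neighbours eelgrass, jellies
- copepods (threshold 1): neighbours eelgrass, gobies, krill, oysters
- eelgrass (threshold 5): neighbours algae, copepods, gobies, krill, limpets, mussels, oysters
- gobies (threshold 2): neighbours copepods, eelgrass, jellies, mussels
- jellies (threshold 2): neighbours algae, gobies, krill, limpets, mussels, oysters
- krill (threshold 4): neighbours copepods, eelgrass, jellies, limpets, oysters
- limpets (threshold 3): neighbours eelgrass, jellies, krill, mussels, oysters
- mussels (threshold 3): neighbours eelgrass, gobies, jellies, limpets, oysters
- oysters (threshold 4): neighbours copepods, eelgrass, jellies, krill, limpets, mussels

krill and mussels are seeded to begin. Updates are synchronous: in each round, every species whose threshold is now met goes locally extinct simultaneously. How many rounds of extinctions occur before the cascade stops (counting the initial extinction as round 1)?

5

Round 1 — krill, mussels go locally extinct (initial).
Round 2 — checking thresholds:
  copepods: 1 of 4 neighbours ≥ 1, goes locally extinct.
  eelgrass: 2 of 7 neighbours < 5, holds.
  gobies: 1 of 4 neighbours < 2, holds.
  jellies: 2 of 6 neighbours ≥ 2, goes locally extinct.
  limpets: 2 of 5 neighbours < 3, holds.
  oysters: 2 of 6 neighbours < 4, holds.
Round 3 — checking thresholds:
  algae: 1 of 2 neighbours < 2, holds.
  eelgrass: 3 of 7 neighbours < 5, holds.
  gobies: 3 of 4 neighbours ≥ 2, goes locally extinct.
  limpets: 3 of 5 neighbours ≥ 3, goes locally extinct.
  oysters: 4 of 6 neighbours ≥ 4, goes locally extinct.
Round 4 — checking thresholds:
  algae: 1 of 2 neighbours < 2, holds.
  eelgrass: 6 of 7 neighbours ≥ 5, goes locally extinct.
Round 5 — checking thresholds:
  algae: 2 of 2 neighbours ≥ 2, goes locally extinct.
Round 6 — no new extinctions; cascade stops.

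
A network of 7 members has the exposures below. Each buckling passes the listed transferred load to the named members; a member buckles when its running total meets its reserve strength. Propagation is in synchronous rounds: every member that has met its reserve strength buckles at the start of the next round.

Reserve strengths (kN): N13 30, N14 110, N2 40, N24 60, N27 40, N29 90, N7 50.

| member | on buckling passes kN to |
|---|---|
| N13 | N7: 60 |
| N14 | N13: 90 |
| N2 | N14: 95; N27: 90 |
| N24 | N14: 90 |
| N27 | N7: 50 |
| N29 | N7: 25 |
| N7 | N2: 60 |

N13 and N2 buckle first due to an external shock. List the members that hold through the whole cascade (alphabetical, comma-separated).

Round 1 — N13, N2 buckle (initial).
  N14: +95 → 95 < 110
  N27: +90 → 90 ≥ 40
  N7: +60 → 60 ≥ 50
Round 2 — N27, N7 buckle.
No further bucklings.

N14, N24, N29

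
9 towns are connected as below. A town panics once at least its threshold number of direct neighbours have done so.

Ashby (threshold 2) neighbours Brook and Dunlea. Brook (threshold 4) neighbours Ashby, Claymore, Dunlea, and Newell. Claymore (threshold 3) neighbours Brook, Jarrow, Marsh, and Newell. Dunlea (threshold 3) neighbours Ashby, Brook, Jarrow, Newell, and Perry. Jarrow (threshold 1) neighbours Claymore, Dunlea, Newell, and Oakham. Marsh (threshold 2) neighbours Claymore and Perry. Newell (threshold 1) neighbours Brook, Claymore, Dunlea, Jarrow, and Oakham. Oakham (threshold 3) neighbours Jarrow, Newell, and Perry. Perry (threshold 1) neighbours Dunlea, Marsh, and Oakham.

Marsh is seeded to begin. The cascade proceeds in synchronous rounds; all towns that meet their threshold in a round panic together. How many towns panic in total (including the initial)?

Round 1 — Marsh panics (initial).
Round 2 — checking thresholds:
  Claymore: 1 of 4 neighbours < 3, holds.
  Perry: 1 of 3 neighbours ≥ 1, panics.
Round 3 — no new panics; cascade stops.

2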